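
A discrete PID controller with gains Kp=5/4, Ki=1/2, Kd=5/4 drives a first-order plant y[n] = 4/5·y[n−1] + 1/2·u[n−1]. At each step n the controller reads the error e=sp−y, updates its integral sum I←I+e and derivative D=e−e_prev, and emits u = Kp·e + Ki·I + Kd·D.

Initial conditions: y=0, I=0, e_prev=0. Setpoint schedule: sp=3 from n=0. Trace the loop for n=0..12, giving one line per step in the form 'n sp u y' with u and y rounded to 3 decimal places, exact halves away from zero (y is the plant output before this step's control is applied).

0 3 9.000 0.000
1 3 -6.750 4.500
2 3 10.950 0.225
3 3 -9.296 5.655
4 3 13.501 -0.124
5 3 -12.487 6.651
6 3 16.878 -0.922
7 3 -16.498 7.701
8 3 21.298 -2.088
9 3 -21.595 8.979
10 3 27.029 -3.615
11 3 -28.117 10.623
12 3 34.418 -5.560

(exact arithmetic carried between steps; '≈' marks a value shown rounded to 6 d.p. or computed from one; I and e_prev carry over from the previous line; the table rounds u and y to 3 d.p., halves away from zero)
n=0: y=0, sp=3, e=sp−y=3; I=3, D=e−e_prev=3; u=5/4·3+1/2·3+5/4·3=9; next y=4/5·0+1/2·9=4.5
n=1: y=4.5, sp=3, e=sp−y=-1.5; I=1.5, D=e−e_prev=-4.5; u=5/4·(-1.5)+1/2·1.5+5/4·(-4.5)=-6.75; next y=4/5·4.5+1/2·(-6.75)=0.225
n=2: y=0.225, sp=3, e=sp−y=2.775; I=4.275, D=e−e_prev=4.275; u=5/4·2.775+1/2·4.275+5/4·4.275=10.95; next y=4/5·0.225+1/2·10.95=5.655
n=3: y=5.655, sp=3, e=sp−y=-2.655; I=1.62, D=e−e_prev=-5.43; u=5/4·(-2.655)+1/2·1.62+5/4·(-5.43)=-9.29625; next y=4/5·5.655+1/2·(-9.29625)=-0.124125
n=4: y=-0.124125, sp=3, e=sp−y=3.124125; I=4.744125, D=e−e_prev=5.779125; u=5/4·3.124125+1/2·4.744125+5/4·5.779125=13.501125; next y=4/5·(-0.124125)+1/2·13.501125≈6.651263
n=5: y≈6.651263, sp=3, e=sp−y≈-3.651263; I≈1.092863, D=e−e_prev≈-6.775388; u=5/4·(-3.651263)+1/2·1.092863+5/4·(-6.775388)≈-12.486881; next y=4/5·6.651263+1/2·(-12.486881)≈-0.922431
n=6: y≈-0.922431, sp=3, e=sp−y≈3.922431; I≈5.015293, D=e−e_prev≈7.573693; u=5/4·3.922431+1/2·5.015293+5/4·7.573693≈16.877801; next y=4/5·(-0.922431)+1/2·16.877801≈7.700956
n=7: y≈7.700956, sp=3, e=sp−y≈-4.700956; I≈0.314337, D=e−e_prev≈-8.623387; u=5/4·(-4.700956)+1/2·0.314337+5/4·(-8.623387)≈-16.498260; next y=4/5·7.700956+1/2·(-16.498260)≈-2.088365
n=8: y≈-2.088365, sp=3, e=sp−y≈5.088365; I≈5.402702, D=e−e_prev≈9.789321; u=5/4·5.088365+1/2·5.402702+5/4·9.789321≈21.298459; next y=4/5·(-2.088365)+1/2·21.298459≈8.978537
n=9: y≈8.978537, sp=3, e=sp−y≈-5.978537; I≈-0.575835, D=e−e_prev≈-11.066903; u=5/4·(-5.978537)+1/2·(-0.575835)+5/4·(-11.066903)≈-21.594718; next y=4/5·8.978537+1/2·(-21.594718)≈-3.614529
n=10: y≈-3.614529, sp=3, e=sp−y≈6.614529; I≈6.038694, D=e−e_prev≈12.593066; u=5/4·6.614529+1/2·6.038694+5/4·12.593066≈27.028841; next y=4/5·(-3.614529)+1/2·27.028841≈10.622797
n=11: y≈10.622797, sp=3, e=sp−y≈-7.622797; I≈-1.584104, D=e−e_prev≈-14.237326; u=5/4·(-7.622797)+1/2·(-1.584104)+5/4·(-14.237326)≈-28.117206; next y=4/5·10.622797+1/2·(-28.117206)≈-5.560365
n=12: y≈-5.560365, sp=3, e=sp−y≈8.560365; I≈6.976262, D=e−e_prev≈16.183163; u=5/4·8.560365+1/2·6.976262+5/4·16.183163≈34.417541; next y=4/5·(-5.560365)+1/2·34.417541≈12.760478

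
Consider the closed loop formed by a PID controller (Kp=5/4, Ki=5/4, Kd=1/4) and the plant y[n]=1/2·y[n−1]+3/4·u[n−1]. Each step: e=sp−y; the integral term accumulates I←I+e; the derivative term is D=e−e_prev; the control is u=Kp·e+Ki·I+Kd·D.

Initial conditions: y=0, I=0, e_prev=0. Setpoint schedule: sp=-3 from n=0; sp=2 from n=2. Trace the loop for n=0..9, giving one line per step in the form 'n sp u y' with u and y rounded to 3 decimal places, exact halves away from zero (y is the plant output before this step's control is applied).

0 -3 -8.250 0.000
1 -3 5.766 -6.188
2 2 1.554 1.230
3 2 1.607 1.781
4 2 1.152 2.096
5 2 1.617 1.912
6 2 0.975 2.169
7 2 1.799 1.816
8 2 0.727 2.257
9 2 2.120 1.674

(exact arithmetic carried between steps; '≈' marks a value shown rounded to 6 d.p. or computed from one; I and e_prev carry over from the previous line; the table rounds u and y to 3 d.p., halves away from zero)
n=0: y=0, sp=-3, e=sp−y=-3; I=-3, D=e−e_prev=-3; u=5/4·(-3)+5/4·(-3)+1/4·(-3)=-8.25; next y=1/2·0+3/4·(-8.25)=-6.1875
n=1: y=-6.1875, sp=-3, e=sp−y=3.1875; I=0.1875, D=e−e_prev=6.1875; u=5/4·3.1875+5/4·0.1875+1/4·6.1875=5.765625; next y=1/2·(-6.1875)+3/4·5.765625≈1.230469
n=2: y≈1.230469, sp=2, e=sp−y≈0.769531; I≈0.957031, D=e−e_prev≈-2.417969; u=5/4·0.769531+5/4·0.957031+1/4·(-2.417969)≈1.553711; next y=1/2·1.230469+3/4·1.553711≈1.780518
n=3: y≈1.780518, sp=2, e=sp−y≈0.219482; I≈1.176514, D=e−e_prev≈-0.550049; u=5/4·0.219482+5/4·1.176514+1/4·(-0.550049)≈1.607483; next y=1/2·1.780518+3/4·1.607483≈2.095871
n=4: y≈2.095871, sp=2, e=sp−y≈-0.095871; I≈1.080643, D=e−e_prev≈-0.315353; u=5/4·(-0.095871)+5/4·1.080643+1/4·(-0.315353)≈1.152126; next y=1/2·2.095871+3/4·1.152126≈1.912030
n=5: y≈1.912030, sp=2, e=sp−y≈0.087970; I≈1.168612, D=e−e_prev≈0.183841; u=5/4·0.087970+5/4·1.168612+1/4·0.183841≈1.616688; next y=1/2·1.912030+3/4·1.616688≈2.168531
n=6: y≈2.168531, sp=2, e=sp−y≈-0.168531; I≈1.000081, D=e−e_prev≈-0.256501; u=5/4·(-0.168531)+5/4·1.000081+1/4·(-0.256501)≈0.975313; next y=1/2·2.168531+3/4·0.975313≈1.815750
n=7: y≈1.815750, sp=2, e=sp−y≈0.184250; I≈1.184331, D=e−e_prev≈0.352781; u=5/4·0.184250+5/4·1.184331+1/4·0.352781≈1.798922; next y=1/2·1.815750+3/4·1.798922≈2.257066
n=8: y≈2.257066, sp=2, e=sp−y≈-0.257066; I≈0.927265, D=e−e_prev≈-0.441317; u=5/4·(-0.257066)+5/4·0.927265+1/4·(-0.441317)≈0.727419; next y=1/2·2.257066+3/4·0.727419≈1.674097
n=9: y≈1.674097, sp=2, e=sp−y≈0.325903; I≈1.253167, D=e−e_prev≈0.582969; u=5/4·0.325903+5/4·1.253167+1/4·0.582969≈2.119580; next y=1/2·1.674097+3/4·2.119580≈2.426734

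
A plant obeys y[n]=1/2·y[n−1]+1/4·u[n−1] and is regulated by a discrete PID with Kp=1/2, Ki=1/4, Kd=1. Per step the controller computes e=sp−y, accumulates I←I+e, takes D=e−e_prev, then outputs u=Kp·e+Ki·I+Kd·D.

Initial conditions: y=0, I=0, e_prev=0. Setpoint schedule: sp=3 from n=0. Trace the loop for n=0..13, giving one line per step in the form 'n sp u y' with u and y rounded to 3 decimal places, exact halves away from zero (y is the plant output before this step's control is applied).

0 3 5.250 0.000
1 3 0.703 1.313
2 3 3.278 0.832
3 3 2.634 1.236
4 3 3.407 1.276
5 3 3.505 1.490
6 3 3.866 1.621
7 3 4.069 1.777
8 3 4.306 1.906
9 3 4.492 2.029
10 3 4.669 2.138
11 3 4.820 2.236
12 3 4.957 2.323
13 3 5.077 2.401

(exact arithmetic carried between steps; '≈' marks a value shown rounded to 6 d.p. or computed from one; I and e_prev carry over from the previous line; the table rounds u and y to 3 d.p., halves away from zero)
n=0: y=0, sp=3, e=sp−y=3; I=3, D=e−e_prev=3; u=1/2·3+1/4·3+1·3=5.25; next y=1/2·0+1/4·5.25=1.3125
n=1: y=1.3125, sp=3, e=sp−y=1.6875; I=4.6875, D=e−e_prev=-1.3125; u=1/2·1.6875+1/4·4.6875+1·(-1.3125)=0.703125; next y=1/2·1.3125+1/4·0.703125≈0.832031
n=2: y≈0.832031, sp=3, e=sp−y≈2.167969; I≈6.855469, D=e−e_prev≈0.480469; u=1/2·2.167969+1/4·6.855469+1·0.480469≈3.278320; next y=1/2·0.832031+1/4·3.278320≈1.235596
n=3: y≈1.235596, sp=3, e=sp−y≈1.764404; I≈8.619873, D=e−e_prev≈-0.403564; u=1/2·1.764404+1/4·8.619873+1·(-0.403564)≈2.633606; next y=1/2·1.235596+1/4·2.633606≈1.276199
n=4: y≈1.276199, sp=3, e=sp−y≈1.723801; I≈10.343674, D=e−e_prev≈-0.040604; u=1/2·1.723801+1/4·10.343674+1·(-0.040604)≈3.407215; next y=1/2·1.276199+1/4·3.407215≈1.489903
n=5: y≈1.489903, sp=3, e=sp−y≈1.510097; I≈11.853770, D=e−e_prev≈-0.213704; u=1/2·1.510097+1/4·11.853770+1·(-0.213704)≈3.504787; next y=1/2·1.489903+1/4·3.504787≈1.621148
n=6: y≈1.621148, sp=3, e=sp−y≈1.378852; I≈13.232622, D=e−e_prev≈-0.131245; u=1/2·1.378852+1/4·13.232622+1·(-0.131245)≈3.866336; next y=1/2·1.621148+1/4·3.866336≈1.777158
n=7: y≈1.777158, sp=3, e=sp−y≈1.222842; I≈14.455464, D=e−e_prev≈-0.156010; u=1/2·1.222842+1/4·14.455464+1·(-0.156010)≈4.069277; next y=1/2·1.777158+1/4·4.069277≈1.905898
n=8: y≈1.905898, sp=3, e=sp−y≈1.094102; I≈15.549565, D=e−e_prev≈-0.128740; u=1/2·1.094102+1/4·15.549565+1·(-0.128740)≈4.305702; next y=1/2·1.905898+1/4·4.305702≈2.029375
n=9: y≈2.029375, sp=3, e=sp−y≈0.970625; I≈16.520191, D=e−e_prev≈-0.123476; u=1/2·0.970625+1/4·16.520191+1·(-0.123476)≈4.491884; next y=1/2·2.029375+1/4·4.491884≈2.137658
n=10: y≈2.137658, sp=3, e=sp−y≈0.862342; I≈17.382532, D=e−e_prev≈-0.108284; u=1/2·0.862342+1/4·17.382532+1·(-0.108284)≈4.668520; next y=1/2·2.137658+1/4·4.668520≈2.235959
n=11: y≈2.235959, sp=3, e=sp−y≈0.764041; I≈18.146573, D=e−e_prev≈-0.098301; u=1/2·0.764041+1/4·18.146573+1·(-0.098301)≈4.820363; next y=1/2·2.235959+1/4·4.820363≈2.323070
n=12: y≈2.323070, sp=3, e=sp−y≈0.676930; I≈18.823503, D=e−e_prev≈-0.087111; u=1/2·0.676930+1/4·18.823503+1·(-0.087111)≈4.957229; next y=1/2·2.323070+1/4·4.957229≈2.400843
n=13: y≈2.400843, sp=3, e=sp−y≈0.599157; I≈19.422660, D=e−e_prev≈-0.077772; u=1/2·0.599157+1/4·19.422660+1·(-0.077772)≈5.077472; next y=1/2·2.400843+1/4·5.077472≈2.469789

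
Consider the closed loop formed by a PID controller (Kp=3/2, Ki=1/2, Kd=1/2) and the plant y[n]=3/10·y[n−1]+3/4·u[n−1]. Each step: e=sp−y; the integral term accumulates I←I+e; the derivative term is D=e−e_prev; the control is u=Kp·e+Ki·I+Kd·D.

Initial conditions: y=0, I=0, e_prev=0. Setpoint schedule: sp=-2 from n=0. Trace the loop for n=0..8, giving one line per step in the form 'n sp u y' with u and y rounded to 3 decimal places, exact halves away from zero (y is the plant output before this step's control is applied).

(exact arithmetic carried between steps; '≈' marks a value shown rounded to 6 d.p. or computed from one; I and e_prev carry over from the previous line; the table rounds u and y to 3 d.p., halves away from zero)
n=0: y=0, sp=-2, e=sp−y=-2; I=-2, D=e−e_prev=-2; u=3/2·(-2)+1/2·(-2)+1/2·(-2)=-5; next y=3/10·0+3/4·(-5)=-3.75
n=1: y=-3.75, sp=-2, e=sp−y=1.75; I=-0.25, D=e−e_prev=3.75; u=3/2·1.75+1/2·(-0.25)+1/2·3.75=4.375; next y=3/10·(-3.75)+3/4·4.375=2.15625
n=2: y=2.15625, sp=-2, e=sp−y=-4.15625; I=-4.40625, D=e−e_prev=-5.90625; u=3/2·(-4.15625)+1/2·(-4.40625)+1/2·(-5.90625)=-11.390625; next y=3/10·2.15625+3/4·(-11.390625)≈-7.896094
n=3: y≈-7.896094, sp=-2, e=sp−y≈5.896094; I≈1.489844, D=e−e_prev≈10.052344; u=3/2·5.896094+1/2·1.489844+1/2·10.052344≈14.615234; next y=3/10·(-7.896094)+3/4·14.615234≈8.592598
n=4: y≈8.592598, sp=-2, e=sp−y≈-10.592598; I≈-9.102754, D=e−e_prev≈-16.488691; u=3/2·(-10.592598)+1/2·(-9.102754)+1/2·(-16.488691)≈-28.684619; next y=3/10·8.592598+3/4·(-28.684619)≈-18.935685
n=5: y≈-18.935685, sp=-2, e=sp−y≈16.935685; I≈7.832931, D=e−e_prev≈27.528283; u=3/2·16.935685+1/2·7.832931+1/2·27.528283≈43.084135; next y=3/10·(-18.935685)+3/4·43.084135≈26.632395
n=6: y≈26.632395, sp=-2, e=sp−y≈-28.632395; I≈-20.799464, D=e−e_prev≈-45.568080; u=3/2·(-28.632395)+1/2·(-20.799464)+1/2·(-45.568080)≈-76.132365; next y=3/10·26.632395+3/4·(-76.132365)≈-49.109555
n=7: y≈-49.109555, sp=-2, e=sp−y≈47.109555; I≈26.310091, D=e−e_prev≈75.741951; u=3/2·47.109555+1/2·26.310091+1/2·75.741951≈121.690354; next y=3/10·(-49.109555)+3/4·121.690354≈76.534899
n=8: y≈76.534899, sp=-2, e=sp−y≈-78.534899; I≈-52.224808, D=e−e_prev≈-125.644454; u=3/2·(-78.534899)+1/2·(-52.224808)+1/2·(-125.644454)≈-206.736980; next y=3/10·76.534899+3/4·(-206.736980)≈-132.092265

0 -2 -5.000 0.000
1 -2 4.375 -3.750
2 -2 -11.391 2.156
3 -2 14.615 -7.896
4 -2 -28.685 8.593
5 -2 43.084 -18.936
6 -2 -76.132 26.632
7 -2 121.690 -49.110
8 -2 -206.737 76.535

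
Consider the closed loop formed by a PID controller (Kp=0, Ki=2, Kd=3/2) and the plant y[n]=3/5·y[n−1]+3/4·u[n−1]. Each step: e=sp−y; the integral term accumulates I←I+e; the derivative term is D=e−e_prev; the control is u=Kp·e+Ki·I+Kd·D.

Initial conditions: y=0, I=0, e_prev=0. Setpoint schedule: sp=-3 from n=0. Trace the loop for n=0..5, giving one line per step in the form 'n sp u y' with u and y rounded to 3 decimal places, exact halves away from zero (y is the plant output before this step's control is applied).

(exact arithmetic carried between steps; '≈' marks a value shown rounded to 6 d.p. or computed from one; I and e_prev carry over from the previous line; the table rounds u and y to 3 d.p., halves away from zero)
n=0: y=0, sp=-3, e=sp−y=-3; I=-3, D=e−e_prev=-3; u=0·(-3)+2·(-3)+3/2·(-3)=-10.5; next y=3/5·0+3/4·(-10.5)=-7.875
n=1: y=-7.875, sp=-3, e=sp−y=4.875; I=1.875, D=e−e_prev=7.875; u=0·4.875+2·1.875+3/2·7.875=15.5625; next y=3/5·(-7.875)+3/4·15.5625=6.946875
n=2: y=6.946875, sp=-3, e=sp−y=-9.946875; I=-8.071875, D=e−e_prev=-14.821875; u=0·(-9.946875)+2·(-8.071875)+3/2·(-14.821875)≈-38.376563; next y=3/5·6.946875+3/4·(-38.376563)≈-24.614297
n=3: y≈-24.614297, sp=-3, e=sp−y≈21.614297; I≈13.542422, D=e−e_prev≈31.561172; u=0·21.614297+2·13.542422+3/2·31.561172≈74.426602; next y=3/5·(-24.614297)+3/4·74.426602≈41.051373
n=4: y≈41.051373, sp=-3, e=sp−y≈-44.051373; I≈-30.508951, D=e−e_prev≈-65.665670; u=0·(-44.051373)+2·(-30.508951)+3/2·(-65.665670)≈-159.516407; next y=3/5·41.051373+3/4·(-159.516407)≈-95.006482
n=5: y≈-95.006482, sp=-3, e=sp−y≈92.006482; I≈61.497530, D=e−e_prev≈136.057855; u=0·92.006482+2·61.497530+3/2·136.057855≈327.081843; next y=3/5·(-95.006482)+3/4·327.081843≈188.307493

0 -3 -10.500 0.000
1 -3 15.563 -7.875
2 -3 -38.377 6.947
3 -3 74.427 -24.614
4 -3 -159.516 41.051
5 -3 327.082 -95.006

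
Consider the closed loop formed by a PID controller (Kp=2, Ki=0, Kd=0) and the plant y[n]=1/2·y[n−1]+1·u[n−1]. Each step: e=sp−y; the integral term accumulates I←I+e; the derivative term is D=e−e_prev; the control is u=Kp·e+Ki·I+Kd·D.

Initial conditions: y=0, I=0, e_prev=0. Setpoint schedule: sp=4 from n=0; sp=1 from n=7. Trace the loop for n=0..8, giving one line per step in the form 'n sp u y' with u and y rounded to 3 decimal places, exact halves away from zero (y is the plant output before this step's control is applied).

0 4 8.000 0.000
1 4 -8.000 8.000
2 4 16.000 -4.000
3 4 -20.000 14.000
4 4 34.000 -13.000
5 4 -47.000 27.500
6 4 74.500 -33.250
7 1 -113.750 57.875
8 1 171.625 -84.813

(exact arithmetic carried between steps; '≈' marks a value shown rounded to 6 d.p. or computed from one; I and e_prev carry over from the previous line; the table rounds u and y to 3 d.p., halves away from zero)
n=0: y=0, sp=4, e=sp−y=4; I=4, D=e−e_prev=4; u=2·4+0·4+0·4=8; next y=1/2·0+1·8=8
n=1: y=8, sp=4, e=sp−y=-4; I=0, D=e−e_prev=-8; u=2·(-4)+0·0+0·(-8)=-8; next y=1/2·8+1·(-8)=-4
n=2: y=-4, sp=4, e=sp−y=8; I=8, D=e−e_prev=12; u=2·8+0·8+0·12=16; next y=1/2·(-4)+1·16=14
n=3: y=14, sp=4, e=sp−y=-10; I=-2, D=e−e_prev=-18; u=2·(-10)+0·(-2)+0·(-18)=-20; next y=1/2·14+1·(-20)=-13
n=4: y=-13, sp=4, e=sp−y=17; I=15, D=e−e_prev=27; u=2·17+0·15+0·27=34; next y=1/2·(-13)+1·34=27.5
n=5: y=27.5, sp=4, e=sp−y=-23.5; I=-8.5, D=e−e_prev=-40.5; u=2·(-23.5)+0·(-8.5)+0·(-40.5)=-47; next y=1/2·27.5+1·(-47)=-33.25
n=6: y=-33.25, sp=4, e=sp−y=37.25; I=28.75, D=e−e_prev=60.75; u=2·37.25+0·28.75+0·60.75=74.5; next y=1/2·(-33.25)+1·74.5=57.875
n=7: y=57.875, sp=1, e=sp−y=-56.875; I=-28.125, D=e−e_prev=-94.125; u=2·(-56.875)+0·(-28.125)+0·(-94.125)=-113.75; next y=1/2·57.875+1·(-113.75)=-84.8125
n=8: y=-84.8125, sp=1, e=sp−y=85.8125; I=57.6875, D=e−e_prev=142.6875; u=2·85.8125+0·57.6875+0·142.6875=171.625; next y=1/2·(-84.8125)+1·171.625=129.21875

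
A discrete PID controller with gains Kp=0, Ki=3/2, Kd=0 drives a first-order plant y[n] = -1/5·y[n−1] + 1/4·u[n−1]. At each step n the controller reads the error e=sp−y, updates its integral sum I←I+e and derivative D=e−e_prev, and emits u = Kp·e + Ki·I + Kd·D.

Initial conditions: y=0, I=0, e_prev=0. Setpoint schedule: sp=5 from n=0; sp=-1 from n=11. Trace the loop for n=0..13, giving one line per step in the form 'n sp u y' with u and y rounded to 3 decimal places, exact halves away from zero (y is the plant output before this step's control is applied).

0 5 7.500 0.000
1 5 12.188 1.875
2 5 15.680 2.672
3 5 18.101 3.386
4 5 19.829 3.848
5 5 21.048 4.188
6 5 21.911 4.424
7 5 22.522 4.593
8 5 22.954 4.712
9 5 23.260 4.796
10 5 23.476 4.856
11 -1 14.629 4.898
12 -1 9.113 2.678
13 -1 4.999 1.743

(exact arithmetic carried between steps; '≈' marks a value shown rounded to 6 d.p. or computed from one; I and e_prev carry over from the previous line; the table rounds u and y to 3 d.p., halves away from zero)
n=0: y=0, sp=5, e=sp−y=5; I=5, D=e−e_prev=5; u=0·5+3/2·5+0·5=7.5; next y=-1/5·0+1/4·7.5=1.875
n=1: y=1.875, sp=5, e=sp−y=3.125; I=8.125, D=e−e_prev=-1.875; u=0·3.125+3/2·8.125+0·(-1.875)=12.1875; next y=-1/5·1.875+1/4·12.1875=2.671875
n=2: y=2.671875, sp=5, e=sp−y=2.328125; I=10.453125, D=e−e_prev=-0.796875; u=0·2.328125+3/2·10.453125+0·(-0.796875)≈15.679688; next y=-1/5·2.671875+1/4·15.679688≈3.385547
n=3: y≈3.385547, sp=5, e=sp−y≈1.614453; I≈12.067578, D=e−e_prev≈-0.713672; u=0·1.614453+3/2·12.067578+0·(-0.713672)≈18.101367; next y=-1/5·3.385547+1/4·18.101367≈3.848232
n=4: y≈3.848232, sp=5, e=sp−y≈1.151768; I≈13.219346, D=e−e_prev≈-0.462686; u=0·1.151768+3/2·13.219346+0·(-0.462686)≈19.829019; next y=-1/5·3.848232+1/4·19.829019≈4.187608
n=5: y≈4.187608, sp=5, e=sp−y≈0.812392; I≈14.031738, D=e−e_prev≈-0.339376; u=0·0.812392+3/2·14.031738+0·(-0.339376)≈21.047606; next y=-1/5·4.187608+1/4·21.047606≈4.424380
n=6: y≈4.424380, sp=5, e=sp−y≈0.575620; I≈14.607358, D=e−e_prev≈-0.236772; u=0·0.575620+3/2·14.607358+0·(-0.236772)≈21.911036; next y=-1/5·4.424380+1/4·21.911036≈4.592883
n=7: y≈4.592883, sp=5, e=sp−y≈0.407117; I≈15.014474, D=e−e_prev≈-0.168503; u=0·0.407117+3/2·15.014474+0·(-0.168503)≈22.521712; next y=-1/5·4.592883+1/4·22.521712≈4.711851
n=8: y≈4.711851, sp=5, e=sp−y≈0.288149; I≈15.302623, D=e−e_prev≈-0.118968; u=0·0.288149+3/2·15.302623+0·(-0.118968)≈22.953935; next y=-1/5·4.711851+1/4·22.953935≈4.796113
n=9: y≈4.796113, sp=5, e=sp−y≈0.203887; I≈15.506510, D=e−e_prev≈-0.084262; u=0·0.203887+3/2·15.506510+0·(-0.084262)≈23.259765; next y=-1/5·4.796113+1/4·23.259765≈4.855718
n=10: y≈4.855718, sp=5, e=sp−y≈0.144282; I≈15.650791, D=e−e_prev≈-0.059605; u=0·0.144282+3/2·15.650791+0·(-0.059605)≈23.476187; next y=-1/5·4.855718+1/4·23.476187≈4.897903
n=11: y≈4.897903, sp=-1, e=sp−y≈-5.897903; I≈9.752888, D=e−e_prev≈-6.042185; u=0·(-5.897903)+3/2·9.752888+0·(-6.042185)≈14.629332; next y=-1/5·4.897903+1/4·14.629332≈2.677752
n=12: y≈2.677752, sp=-1, e=sp−y≈-3.677752; I≈6.075136, D=e−e_prev≈2.220151; u=0·(-3.677752)+3/2·6.075136+0·2.220151≈9.112704; next y=-1/5·2.677752+1/4·9.112704≈1.742625
n=13: y≈1.742625, sp=-1, e=sp−y≈-2.742625; I≈3.332510, D=e−e_prev≈0.935127; u=0·(-2.742625)+3/2·3.332510+0·0.935127≈4.998766; next y=-1/5·1.742625+1/4·4.998766≈0.901166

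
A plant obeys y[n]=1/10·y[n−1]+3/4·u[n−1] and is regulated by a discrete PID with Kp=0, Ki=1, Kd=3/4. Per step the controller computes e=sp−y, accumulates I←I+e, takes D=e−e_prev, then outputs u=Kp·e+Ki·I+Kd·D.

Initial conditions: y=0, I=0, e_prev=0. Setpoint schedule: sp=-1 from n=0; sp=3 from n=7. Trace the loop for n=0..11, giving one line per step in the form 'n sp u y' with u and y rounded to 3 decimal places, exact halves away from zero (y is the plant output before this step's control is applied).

(exact arithmetic carried between steps; '≈' marks a value shown rounded to 6 d.p. or computed from one; I and e_prev carry over from the previous line; the table rounds u and y to 3 d.p., halves away from zero)
n=0: y=0, sp=-1, e=sp−y=-1; I=-1, D=e−e_prev=-1; u=0·(-1)+1·(-1)+3/4·(-1)=-1.75; next y=1/10·0+3/4·(-1.75)=-1.3125
n=1: y=-1.3125, sp=-1, e=sp−y=0.3125; I=-0.6875, D=e−e_prev=1.3125; u=0·0.3125+1·(-0.6875)+3/4·1.3125=0.296875; next y=1/10·(-1.3125)+3/4·0.296875≈0.091406
n=2: y≈0.091406, sp=-1, e=sp−y≈-1.091406; I≈-1.778906, D=e−e_prev≈-1.403906; u=0·(-1.091406)+1·(-1.778906)+3/4·(-1.403906)≈-2.831836; next y=1/10·0.091406+3/4·(-2.831836)≈-2.114736
n=3: y≈-2.114736, sp=-1, e=sp−y≈1.114736; I≈-0.664170, D=e−e_prev≈2.206143; u=0·1.114736+1·(-0.664170)+3/4·2.206143≈0.990437; next y=1/10·(-2.114736)+3/4·0.990437≈0.531354
n=4: y≈0.531354, sp=-1, e=sp−y≈-1.531354; I≈-2.195524, D=e−e_prev≈-2.646090; u=0·(-1.531354)+1·(-2.195524)+3/4·(-2.646090)≈-4.180092; next y=1/10·0.531354+3/4·(-4.180092)≈-3.081934
n=5: y≈-3.081934, sp=-1, e=sp−y≈2.081934; I≈-0.113591, D=e−e_prev≈3.613288; u=0·2.081934+1·(-0.113591)+3/4·3.613288≈2.596375; next y=1/10·(-3.081934)+3/4·2.596375≈1.639088
n=6: y≈1.639088, sp=-1, e=sp−y≈-2.639088; I≈-2.752679, D=e−e_prev≈-4.721022; u=0·(-2.639088)+1·(-2.752679)+3/4·(-4.721022)≈-6.293445; next y=1/10·1.639088+3/4·(-6.293445)≈-4.556175
n=7: y≈-4.556175, sp=3, e=sp−y≈7.556175; I≈4.803496, D=e−e_prev≈10.195263; u=0·7.556175+1·4.803496+3/4·10.195263≈12.449943; next y=1/10·(-4.556175)+3/4·12.449943≈8.881840
n=8: y≈8.881840, sp=3, e=sp−y≈-5.881840; I≈-1.078344, D=e−e_prev≈-13.438015; u=0·(-5.881840)+1·(-1.078344)+3/4·(-13.438015)≈-11.156855; next y=1/10·8.881840+3/4·(-11.156855)≈-7.479457
n=9: y≈-7.479457, sp=3, e=sp−y≈10.479457; I≈9.401113, D=e−e_prev≈16.361297; u=0·10.479457+1·9.401113+3/4·16.361297≈21.672086; next y=1/10·(-7.479457)+3/4·21.672086≈15.506119
n=10: y≈15.506119, sp=3, e=sp−y≈-12.506119; I≈-3.105006, D=e−e_prev≈-22.985576; u=0·(-12.506119)+1·(-3.105006)+3/4·(-22.985576)≈-20.344188; next y=1/10·15.506119+3/4·(-20.344188)≈-13.707529
n=11: y≈-13.707529, sp=3, e=sp−y≈16.707529; I≈13.602523, D=e−e_prev≈29.213648; u=0·16.707529+1·13.602523+3/4·29.213648≈35.512759; next y=1/10·(-13.707529)+3/4·35.512759≈25.263816

0 -1 -1.750 0.000
1 -1 0.297 -1.313
2 -1 -2.832 0.091
3 -1 0.990 -2.115
4 -1 -4.180 0.531
5 -1 2.596 -3.082
6 -1 -6.293 1.639
7 3 12.450 -4.556
8 3 -11.157 8.882
9 3 21.672 -7.479
10 3 -20.344 15.506
11 3 35.513 -13.708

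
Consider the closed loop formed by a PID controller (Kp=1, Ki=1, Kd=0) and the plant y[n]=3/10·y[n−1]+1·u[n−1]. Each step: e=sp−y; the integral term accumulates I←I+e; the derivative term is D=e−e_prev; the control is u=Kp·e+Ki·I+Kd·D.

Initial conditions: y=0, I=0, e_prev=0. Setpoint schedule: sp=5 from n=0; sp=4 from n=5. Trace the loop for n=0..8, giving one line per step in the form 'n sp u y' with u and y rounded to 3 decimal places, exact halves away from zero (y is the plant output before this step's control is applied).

0 5 10.000 0.000
1 5 -5.000 10.000
2 5 14.000 -2.000
3 5 -9.800 13.400
4 5 20.160 -5.780
5 4 -19.472 18.426
6 4 30.842 -13.944
7 4 -32.420 26.659
8 4 47.084 -24.422

(exact arithmetic carried between steps; '≈' marks a value shown rounded to 6 d.p. or computed from one; I and e_prev carry over from the previous line; the table rounds u and y to 3 d.p., halves away from zero)
n=0: y=0, sp=5, e=sp−y=5; I=5, D=e−e_prev=5; u=1·5+1·5+0·5=10; next y=3/10·0+1·10=10
n=1: y=10, sp=5, e=sp−y=-5; I=0, D=e−e_prev=-10; u=1·(-5)+1·0+0·(-10)=-5; next y=3/10·10+1·(-5)=-2
n=2: y=-2, sp=5, e=sp−y=7; I=7, D=e−e_prev=12; u=1·7+1·7+0·12=14; next y=3/10·(-2)+1·14=13.4
n=3: y=13.4, sp=5, e=sp−y=-8.4; I=-1.4, D=e−e_prev=-15.4; u=1·(-8.4)+1·(-1.4)+0·(-15.4)=-9.8; next y=3/10·13.4+1·(-9.8)=-5.78
n=4: y=-5.78, sp=5, e=sp−y=10.78; I=9.38, D=e−e_prev=19.18; u=1·10.78+1·9.38+0·19.18=20.16; next y=3/10·(-5.78)+1·20.16=18.426
n=5: y=18.426, sp=4, e=sp−y=-14.426; I=-5.046, D=e−e_prev=-25.206; u=1·(-14.426)+1·(-5.046)+0·(-25.206)=-19.472; next y=3/10·18.426+1·(-19.472)=-13.9442
n=6: y=-13.9442, sp=4, e=sp−y=17.9442; I=12.8982, D=e−e_prev=32.3702; u=1·17.9442+1·12.8982+0·32.3702=30.8424; next y=3/10·(-13.9442)+1·30.8424=26.65914
n=7: y=26.65914, sp=4, e=sp−y=-22.65914; I=-9.76094, D=e−e_prev=-40.60334; u=1·(-22.65914)+1·(-9.76094)+0·(-40.60334)=-32.42008; next y=3/10·26.65914+1·(-32.42008)=-24.422338
n=8: y=-24.422338, sp=4, e=sp−y=28.422338; I=18.661398, D=e−e_prev=51.081478; u=1·28.422338+1·18.661398+0·51.081478=47.083736; next y=3/10·(-24.422338)+1·47.083736≈39.757035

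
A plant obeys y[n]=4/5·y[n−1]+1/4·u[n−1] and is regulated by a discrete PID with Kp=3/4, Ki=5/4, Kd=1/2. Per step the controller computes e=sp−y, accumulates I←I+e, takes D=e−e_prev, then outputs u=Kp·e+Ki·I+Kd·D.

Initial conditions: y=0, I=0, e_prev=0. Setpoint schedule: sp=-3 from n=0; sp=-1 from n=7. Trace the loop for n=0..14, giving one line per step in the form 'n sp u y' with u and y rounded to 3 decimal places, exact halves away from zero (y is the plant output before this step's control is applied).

0 -3 -7.500 0.000
1 -3 -5.063 -1.875
2 -3 -5.180 -2.766
3 -3 -4.063 -3.507
4 -3 -3.014 -3.822
5 -3 -2.171 -3.811
6 -3 -1.701 -3.592
7 -1 3.416 -3.298
8 -1 1.651 -1.785
9 -1 1.465 -1.015
10 -1 0.445 -0.446
11 -1 -0.464 -0.245
12 -1 -1.140 -0.312
13 -1 -1.477 -0.535
14 -1 -1.514 -0.797

(exact arithmetic carried between steps; '≈' marks a value shown rounded to 6 d.p. or computed from one; I and e_prev carry over from the previous line; the table rounds u and y to 3 d.p., halves away from zero)
n=0: y=0, sp=-3, e=sp−y=-3; I=-3, D=e−e_prev=-3; u=3/4·(-3)+5/4·(-3)+1/2·(-3)=-7.5; next y=4/5·0+1/4·(-7.5)=-1.875
n=1: y=-1.875, sp=-3, e=sp−y=-1.125; I=-4.125, D=e−e_prev=1.875; u=3/4·(-1.125)+5/4·(-4.125)+1/2·1.875=-5.0625; next y=4/5·(-1.875)+1/4·(-5.0625)=-2.765625
n=2: y=-2.765625, sp=-3, e=sp−y=-0.234375; I=-4.359375, D=e−e_prev=0.890625; u=3/4·(-0.234375)+5/4·(-4.359375)+1/2·0.890625≈-5.179688; next y=4/5·(-2.765625)+1/4·(-5.179688)≈-3.507422
n=3: y≈-3.507422, sp=-3, e=sp−y≈0.507422; I≈-3.851953, D=e−e_prev≈0.741797; u=3/4·0.507422+5/4·(-3.851953)+1/2·0.741797≈-4.063477; next y=4/5·(-3.507422)+1/4·(-4.063477)≈-3.821807
n=4: y≈-3.821807, sp=-3, e=sp−y≈0.821807; I≈-3.030146, D=e−e_prev≈0.314385; u=3/4·0.821807+5/4·(-3.030146)+1/2·0.314385≈-3.014136; next y=4/5·(-3.821807)+1/4·(-3.014136)≈-3.810979
n=5: y≈-3.810979, sp=-3, e=sp−y≈0.810979; I≈-2.219167, D=e−e_prev≈-0.010827; u=3/4·0.810979+5/4·(-2.219167)+1/2·(-0.010827)≈-2.171138; next y=4/5·(-3.810979)+1/4·(-2.171138)≈-3.591568
n=6: y≈-3.591568, sp=-3, e=sp−y≈0.591568; I≈-1.627599, D=e−e_prev≈-0.219411; u=3/4·0.591568+5/4·(-1.627599)+1/2·(-0.219411)≈-1.700529; next y=4/5·(-3.591568)+1/4·(-1.700529)≈-3.298387
n=7: y≈-3.298387, sp=-1, e=sp−y≈2.298387; I≈0.670787, D=e−e_prev≈1.706819; u=3/4·2.298387+5/4·0.670787+1/2·1.706819≈3.415683; next y=4/5·(-3.298387)+1/4·3.415683≈-1.784788
n=8: y≈-1.784788, sp=-1, e=sp−y≈0.784788; I≈1.455576, D=e−e_prev≈-1.513598; u=3/4·0.784788+5/4·1.455576+1/2·(-1.513598)≈1.651262; next y=4/5·(-1.784788)+1/4·1.651262≈-1.015015
n=9: y≈-1.015015, sp=-1, e=sp−y≈0.015015; I≈1.470591, D=e−e_prev≈-0.769773; u=3/4·0.015015+5/4·1.470591+1/2·(-0.769773)≈1.464614; next y=4/5·(-1.015015)+1/4·1.464614≈-0.445859
n=10: y≈-0.445859, sp=-1, e=sp−y≈-0.554141; I≈0.916450, D=e−e_prev≈-0.569156; u=3/4·(-0.554141)+5/4·0.916450+1/2·(-0.569156)≈0.445378; next y=4/5·(-0.445859)+1/4·0.445378≈-0.245343
n=11: y≈-0.245343, sp=-1, e=sp−y≈-0.754657; I≈0.161792, D=e−e_prev≈-0.200516; u=3/4·(-0.754657)+5/4·0.161792+1/2·(-0.200516)≈-0.464011; next y=4/5·(-0.245343)+1/4·(-0.464011)≈-0.312277
n=12: y≈-0.312277, sp=-1, e=sp−y≈-0.687723; I≈-0.525931, D=e−e_prev≈0.066934; u=3/4·(-0.687723)+5/4·(-0.525931)+1/2·0.066934≈-1.139739; next y=4/5·(-0.312277)+1/4·(-1.139739)≈-0.534756
n=13: y≈-0.534756, sp=-1, e=sp−y≈-0.465244; I≈-0.991175, D=e−e_prev≈0.222479; u=3/4·(-0.465244)+5/4·(-0.991175)+1/2·0.222479≈-1.476662; next y=4/5·(-0.534756)+1/4·(-1.476662)≈-0.796970
n=14: y≈-0.796970, sp=-1, e=sp−y≈-0.203030; I≈-1.194204, D=e−e_prev≈0.262214; u=3/4·(-0.203030)+5/4·(-1.194204)+1/2·0.262214≈-1.513921; next y=4/5·(-0.796970)+1/4·(-1.513921)≈-1.016056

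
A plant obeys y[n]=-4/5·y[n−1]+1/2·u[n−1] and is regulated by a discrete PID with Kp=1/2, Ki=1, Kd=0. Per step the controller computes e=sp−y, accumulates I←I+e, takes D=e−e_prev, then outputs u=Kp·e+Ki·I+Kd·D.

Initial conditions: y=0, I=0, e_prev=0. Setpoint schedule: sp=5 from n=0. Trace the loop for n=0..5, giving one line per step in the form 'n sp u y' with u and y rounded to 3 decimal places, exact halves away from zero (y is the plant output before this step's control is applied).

0 5 7.500 0.000
1 5 6.875 3.750
2 5 13.094 0.438
3 5 9.017 6.197
4 5 17.789 -0.449
5 5 8.684 9.254

(exact arithmetic carried between steps; '≈' marks a value shown rounded to 6 d.p. or computed from one; I and e_prev carry over from the previous line; the table rounds u and y to 3 d.p., halves away from zero)
n=0: y=0, sp=5, e=sp−y=5; I=5, D=e−e_prev=5; u=1/2·5+1·5+0·5=7.5; next y=-4/5·0+1/2·7.5=3.75
n=1: y=3.75, sp=5, e=sp−y=1.25; I=6.25, D=e−e_prev=-3.75; u=1/2·1.25+1·6.25+0·(-3.75)=6.875; next y=-4/5·3.75+1/2·6.875=0.4375
n=2: y=0.4375, sp=5, e=sp−y=4.5625; I=10.8125, D=e−e_prev=3.3125; u=1/2·4.5625+1·10.8125+0·3.3125=13.09375; next y=-4/5·0.4375+1/2·13.09375=6.196875
n=3: y=6.196875, sp=5, e=sp−y=-1.196875; I=9.615625, D=e−e_prev=-5.759375; u=1/2·(-1.196875)+1·9.615625+0·(-5.759375)≈9.017188; next y=-4/5·6.196875+1/2·9.017188≈-0.448906
n=4: y≈-0.448906, sp=5, e=sp−y≈5.448906; I≈15.064531, D=e−e_prev≈6.645781; u=1/2·5.448906+1·15.064531+0·6.645781≈17.788984; next y=-4/5·(-0.448906)+1/2·17.788984≈9.253617
n=5: y≈9.253617, sp=5, e=sp−y≈-4.253617; I≈10.810914, D=e−e_prev≈-9.702523; u=1/2·(-4.253617)+1·10.810914+0·(-9.702523)≈8.684105; next y=-4/5·9.253617+1/2·8.684105≈-3.060841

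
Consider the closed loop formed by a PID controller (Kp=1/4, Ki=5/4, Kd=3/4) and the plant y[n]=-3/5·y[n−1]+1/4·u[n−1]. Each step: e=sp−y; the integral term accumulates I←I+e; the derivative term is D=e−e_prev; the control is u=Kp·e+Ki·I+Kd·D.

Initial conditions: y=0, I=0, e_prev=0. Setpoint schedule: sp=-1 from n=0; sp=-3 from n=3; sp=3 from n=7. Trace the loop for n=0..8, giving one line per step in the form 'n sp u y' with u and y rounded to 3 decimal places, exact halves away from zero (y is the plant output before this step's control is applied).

(exact arithmetic carried between steps; '≈' marks a value shown rounded to 6 d.p. or computed from one; I and e_prev carry over from the previous line; the table rounds u and y to 3 d.p., halves away from zero)
n=0: y=0, sp=-1, e=sp−y=-1; I=-1, D=e−e_prev=-1; u=1/4·(-1)+5/4·(-1)+3/4·(-1)=-2.25; next y=-3/5·0+1/4·(-2.25)=-0.5625
n=1: y=-0.5625, sp=-1, e=sp−y=-0.4375; I=-1.4375, D=e−e_prev=0.5625; u=1/4·(-0.4375)+5/4·(-1.4375)+3/4·0.5625=-1.484375; next y=-3/5·(-0.5625)+1/4·(-1.484375)≈-0.033594
n=2: y≈-0.033594, sp=-1, e=sp−y≈-0.966406; I≈-2.403906, D=e−e_prev≈-0.528906; u=1/4·(-0.966406)+5/4·(-2.403906)+3/4·(-0.528906)≈-3.643164; next y=-3/5·(-0.033594)+1/4·(-3.643164)≈-0.890635
n=3: y≈-0.890635, sp=-3, e=sp−y≈-2.109365; I≈-4.513271, D=e−e_prev≈-1.142959; u=1/4·(-2.109365)+5/4·(-4.513271)+3/4·(-1.142959)≈-7.026150; next y=-3/5·(-0.890635)+1/4·(-7.026150)≈-1.222157
n=4: y≈-1.222157, sp=-3, e=sp−y≈-1.777843; I≈-6.291115, D=e−e_prev≈0.331522; u=1/4·(-1.777843)+5/4·(-6.291115)+3/4·0.331522≈-8.059713; next y=-3/5·(-1.222157)+1/4·(-8.059713)≈-1.281634
n=5: y≈-1.281634, sp=-3, e=sp−y≈-1.718366; I≈-8.009481, D=e−e_prev≈0.059478; u=1/4·(-1.718366)+5/4·(-8.009481)+3/4·0.059478≈-10.396834; next y=-3/5·(-1.281634)+1/4·(-10.396834)≈-1.830228
n=6: y≈-1.830228, sp=-3, e=sp−y≈-1.169772; I≈-9.179253, D=e−e_prev≈0.548594; u=1/4·(-1.169772)+5/4·(-9.179253)+3/4·0.548594≈-11.355064; next y=-3/5·(-1.830228)+1/4·(-11.355064)≈-1.740629
n=7: y≈-1.740629, sp=3, e=sp−y≈4.740629; I≈-4.438624, D=e−e_prev≈5.910401; u=1/4·4.740629+5/4·(-4.438624)+3/4·5.910401≈0.069679; next y=-3/5·(-1.740629)+1/4·0.069679≈1.061797
n=8: y≈1.061797, sp=3, e=sp−y≈1.938203; I≈-2.500421, D=e−e_prev≈-2.802426; u=1/4·1.938203+5/4·(-2.500421)+3/4·(-2.802426)≈-4.742795; next y=-3/5·1.061797+1/4·(-4.742795)≈-1.822777

0 -1 -2.250 0.000
1 -1 -1.484 -0.563
2 -1 -3.643 -0.034
3 -3 -7.026 -0.891
4 -3 -8.060 -1.222
5 -3 -10.397 -1.282
6 -3 -11.355 -1.830
7 3 0.070 -1.741
8 3 -4.743 1.062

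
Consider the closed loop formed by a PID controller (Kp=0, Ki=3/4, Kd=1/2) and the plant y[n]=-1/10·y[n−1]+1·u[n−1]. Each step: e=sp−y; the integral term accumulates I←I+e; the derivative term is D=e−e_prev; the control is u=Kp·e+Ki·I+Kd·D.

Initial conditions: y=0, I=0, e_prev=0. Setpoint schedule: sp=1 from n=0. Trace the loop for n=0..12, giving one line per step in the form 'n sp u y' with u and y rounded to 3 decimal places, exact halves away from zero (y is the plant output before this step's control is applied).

0 1 1.250 0.000
1 1 -0.063 1.250
2 1 2.172 -0.188
3 1 -0.629 2.191
4 1 3.465 -0.848
5 1 -2.166 3.550
6 1 5.709 -2.521
7 1 -5.288 5.961
8 1 10.039 -5.884
9 1 -11.360 10.627
10 1 18.488 -12.423
11 1 -23.162 19.730
12 1 34.949 -25.135

(exact arithmetic carried between steps; '≈' marks a value shown rounded to 6 d.p. or computed from one; I and e_prev carry over from the previous line; the table rounds u and y to 3 d.p., halves away from zero)
n=0: y=0, sp=1, e=sp−y=1; I=1, D=e−e_prev=1; u=0·1+3/4·1+1/2·1=1.25; next y=-1/10·0+1·1.25=1.25
n=1: y=1.25, sp=1, e=sp−y=-0.25; I=0.75, D=e−e_prev=-1.25; u=0·(-0.25)+3/4·0.75+1/2·(-1.25)=-0.0625; next y=-1/10·1.25+1·(-0.0625)=-0.1875
n=2: y=-0.1875, sp=1, e=sp−y=1.1875; I=1.9375, D=e−e_prev=1.4375; u=0·1.1875+3/4·1.9375+1/2·1.4375=2.171875; next y=-1/10·(-0.1875)+1·2.171875=2.190625
n=3: y=2.190625, sp=1, e=sp−y=-1.190625; I=0.746875, D=e−e_prev=-2.378125; u=0·(-1.190625)+3/4·0.746875+1/2·(-2.378125)≈-0.628906; next y=-1/10·2.190625+1·(-0.628906)≈-0.847969
n=4: y≈-0.847969, sp=1, e=sp−y≈1.847969; I≈2.594844, D=e−e_prev≈3.038594; u=0·1.847969+3/4·2.594844+1/2·3.038594≈3.465430; next y=-1/10·(-0.847969)+1·3.465430≈3.550227
n=5: y≈3.550227, sp=1, e=sp−y≈-2.550227; I≈0.044617, D=e−e_prev≈-4.398195; u=0·(-2.550227)+3/4·0.044617+1/2·(-4.398195)≈-2.165635; next y=-1/10·3.550227+1·(-2.165635)≈-2.520657
n=6: y≈-2.520657, sp=1, e=sp−y≈3.520657; I≈3.565275, D=e−e_prev≈6.070884; u=0·3.520657+3/4·3.565275+1/2·6.070884≈5.709398; next y=-1/10·(-2.520657)+1·5.709398≈5.961464
n=7: y≈5.961464, sp=1, e=sp−y≈-4.961464; I≈-1.396189, D=e−e_prev≈-8.482121; u=0·(-4.961464)+3/4·(-1.396189)+1/2·(-8.482121)≈-5.288202; next y=-1/10·5.961464+1·(-5.288202)≈-5.884349
n=8: y≈-5.884349, sp=1, e=sp−y≈6.884349; I≈5.488160, D=e−e_prev≈11.845812; u=0·6.884349+3/4·5.488160+1/2·11.845812≈10.039026; next y=-1/10·(-5.884349)+1·10.039026≈10.627461
n=9: y≈10.627461, sp=1, e=sp−y≈-9.627461; I≈-4.139301, D=e−e_prev≈-16.511810; u=0·(-9.627461)+3/4·(-4.139301)+1/2·(-16.511810)≈-11.360381; next y=-1/10·10.627461+1·(-11.360381)≈-12.423127
n=10: y≈-12.423127, sp=1, e=sp−y≈13.423127; I≈9.283826, D=e−e_prev≈23.050588; u=0·13.423127+3/4·9.283826+1/2·23.050588≈18.488163; next y=-1/10·(-12.423127)+1·18.488163≈19.730476
n=11: y≈19.730476, sp=1, e=sp−y≈-18.730476; I≈-9.446650, D=e−e_prev≈-32.153602; u=0·(-18.730476)+3/4·(-9.446650)+1/2·(-32.153602)≈-23.161789; next y=-1/10·19.730476+1·(-23.161789)≈-25.134836
n=12: y≈-25.134836, sp=1, e=sp−y≈26.134836; I≈16.688186, D=e−e_prev≈44.865312; u=0·26.134836+3/4·16.688186+1/2·44.865312≈34.948796; next y=-1/10·(-25.134836)+1·34.948796≈37.462279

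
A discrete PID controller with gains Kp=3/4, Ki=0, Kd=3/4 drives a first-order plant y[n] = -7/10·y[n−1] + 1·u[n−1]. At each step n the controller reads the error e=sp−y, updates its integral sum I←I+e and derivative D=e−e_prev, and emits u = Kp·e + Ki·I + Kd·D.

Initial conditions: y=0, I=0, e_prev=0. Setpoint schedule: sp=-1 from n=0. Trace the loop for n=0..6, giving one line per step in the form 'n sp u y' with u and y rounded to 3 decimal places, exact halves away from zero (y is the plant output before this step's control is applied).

(exact arithmetic carried between steps; '≈' marks a value shown rounded to 6 d.p. or computed from one; I and e_prev carry over from the previous line; the table rounds u and y to 3 d.p., halves away from zero)
n=0: y=0, sp=-1, e=sp−y=-1; I=-1, D=e−e_prev=-1; u=3/4·(-1)+0·(-1)+3/4·(-1)=-1.5; next y=-7/10·0+1·(-1.5)=-1.5
n=1: y=-1.5, sp=-1, e=sp−y=0.5; I=-0.5, D=e−e_prev=1.5; u=3/4·0.5+0·(-0.5)+3/4·1.5=1.5; next y=-7/10·(-1.5)+1·1.5=2.55
n=2: y=2.55, sp=-1, e=sp−y=-3.55; I=-4.05, D=e−e_prev=-4.05; u=3/4·(-3.55)+0·(-4.05)+3/4·(-4.05)=-5.7; next y=-7/10·2.55+1·(-5.7)=-7.485
n=3: y=-7.485, sp=-1, e=sp−y=6.485; I=2.435, D=e−e_prev=10.035; u=3/4·6.485+0·2.435+3/4·10.035=12.39; next y=-7/10·(-7.485)+1·12.39=17.6295
n=4: y=17.6295, sp=-1, e=sp−y=-18.6295; I=-16.1945, D=e−e_prev=-25.1145; u=3/4·(-18.6295)+0·(-16.1945)+3/4·(-25.1145)=-32.808; next y=-7/10·17.6295+1·(-32.808)=-45.14865
n=5: y=-45.14865, sp=-1, e=sp−y=44.14865; I=27.95415, D=e−e_prev=62.77815; u=3/4·44.14865+0·27.95415+3/4·62.77815=80.1951; next y=-7/10·(-45.14865)+1·80.1951=111.799155
n=6: y=111.799155, sp=-1, e=sp−y=-112.799155; I=-84.845005, D=e−e_prev=-156.947805; u=3/4·(-112.799155)+0·(-84.845005)+3/4·(-156.947805)=-202.31022; next y=-7/10·111.799155+1·(-202.31022)≈-280.569629

0 -1 -1.500 0.000
1 -1 1.500 -1.500
2 -1 -5.700 2.550
3 -1 12.390 -7.485
4 -1 -32.808 17.630
5 -1 80.195 -45.149
6 -1 -202.310 111.799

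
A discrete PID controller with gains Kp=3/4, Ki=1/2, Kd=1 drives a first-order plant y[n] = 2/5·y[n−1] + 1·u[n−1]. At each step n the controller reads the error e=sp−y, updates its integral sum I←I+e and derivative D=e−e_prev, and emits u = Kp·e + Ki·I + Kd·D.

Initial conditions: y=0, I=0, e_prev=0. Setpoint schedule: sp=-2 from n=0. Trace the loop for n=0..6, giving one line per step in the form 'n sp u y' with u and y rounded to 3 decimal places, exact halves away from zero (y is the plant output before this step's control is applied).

(exact arithmetic carried between steps; '≈' marks a value shown rounded to 6 d.p. or computed from one; I and e_prev carry over from the previous line; the table rounds u and y to 3 d.p., halves away from zero)
n=0: y=0, sp=-2, e=sp−y=-2; I=-2, D=e−e_prev=-2; u=3/4·(-2)+1/2·(-2)+1·(-2)=-4.5; next y=2/5·0+1·(-4.5)=-4.5
n=1: y=-4.5, sp=-2, e=sp−y=2.5; I=0.5, D=e−e_prev=4.5; u=3/4·2.5+1/2·0.5+1·4.5=6.625; next y=2/5·(-4.5)+1·6.625=4.825
n=2: y=4.825, sp=-2, e=sp−y=-6.825; I=-6.325, D=e−e_prev=-9.325; u=3/4·(-6.825)+1/2·(-6.325)+1·(-9.325)=-17.60625; next y=2/5·4.825+1·(-17.60625)=-15.67625
n=3: y=-15.67625, sp=-2, e=sp−y=13.67625; I=7.35125, D=e−e_prev=20.50125; u=3/4·13.67625+1/2·7.35125+1·20.50125≈34.434063; next y=2/5·(-15.67625)+1·34.434063≈28.163563
n=4: y≈28.163563, sp=-2, e=sp−y≈-30.163563; I≈-22.812313, D=e−e_prev≈-43.839813; u=3/4·(-30.163563)+1/2·(-22.812313)+1·(-43.839813)≈-77.868641; next y=2/5·28.163563+1·(-77.868641)≈-66.603216
n=5: y≈-66.603216, sp=-2, e=sp−y≈64.603216; I≈41.790903, D=e−e_prev≈94.766778; u=3/4·64.603216+1/2·41.790903+1·94.766778≈164.114641; next y=2/5·(-66.603216)+1·164.114641≈137.473355
n=6: y≈137.473355, sp=-2, e=sp−y≈-139.473355; I≈-97.682452, D=e−e_prev≈-204.076571; u=3/4·(-139.473355)+1/2·(-97.682452)+1·(-204.076571)≈-357.522813; next y=2/5·137.473355+1·(-357.522813)≈-302.533471

0 -2 -4.500 0.000
1 -2 6.625 -4.500
2 -2 -17.606 4.825
3 -2 34.434 -15.676
4 -2 -77.869 28.164
5 -2 164.115 -66.603
6 -2 -357.523 137.473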